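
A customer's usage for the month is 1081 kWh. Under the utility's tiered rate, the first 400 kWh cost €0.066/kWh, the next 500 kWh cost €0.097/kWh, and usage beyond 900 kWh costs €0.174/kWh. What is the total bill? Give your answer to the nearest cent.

€106.39

First 400 kWh × €0.066 = €26.40
Next 500 kWh × €0.097 = €48.50
Remaining 181 kWh × €0.174 = €31.49
Total = €106.39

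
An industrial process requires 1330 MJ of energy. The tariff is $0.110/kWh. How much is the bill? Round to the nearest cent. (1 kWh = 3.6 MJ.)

$40.64

1330 MJ × (0.27778 kWh/MJ) = 369.4 kWh
Cost = 369.4 kWh × $0.110/kWh = $40.64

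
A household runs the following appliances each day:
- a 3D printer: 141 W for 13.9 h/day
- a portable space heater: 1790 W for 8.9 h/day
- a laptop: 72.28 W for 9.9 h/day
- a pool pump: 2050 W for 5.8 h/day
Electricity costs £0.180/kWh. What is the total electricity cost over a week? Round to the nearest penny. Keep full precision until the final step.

3D printer: 141 W × 13.9 h × 7 d = 13,719 Wh = 13.72 kWh
portable space heater: 1790 W × 8.9 h × 7 d = 111,517 Wh = 111.5 kWh
laptop: 72.28 W × 9.9 h × 7 d = 5,009 Wh = 5.009 kWh
pool pump: 2050 W × 5.8 h × 7 d = 83,230 Wh = 83.23 kWh
Total energy = 13.72 + 111.5 + 5.009 + 83.23 = 213.5 kWh
Cost = 213.5 kWh × £0.180 = £38.43

£38.43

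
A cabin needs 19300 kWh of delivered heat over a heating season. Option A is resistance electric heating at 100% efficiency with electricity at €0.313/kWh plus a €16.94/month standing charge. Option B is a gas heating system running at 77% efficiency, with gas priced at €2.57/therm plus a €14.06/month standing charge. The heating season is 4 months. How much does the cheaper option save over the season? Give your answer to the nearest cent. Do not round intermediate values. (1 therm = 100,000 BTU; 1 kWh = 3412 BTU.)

Heat load = 19300 kWh × 3412 = 65,851,600 BTU
Gas: input = 65,851,600 / 0.77 = 85,521,558 BTU = 855.2 therm → 855.2 × €2.57 = €2,197.90; + 4 × €14.06 standing = €2,254.14
Electric: 65,851,600 BTU / 3412 = 19,300 kWh → × €0.313 = €6,040.90; + 4 × €16.94 standing = €6,108.66
Difference = |€2,254.14 − €6,108.66| = €3,854.52

€3854.52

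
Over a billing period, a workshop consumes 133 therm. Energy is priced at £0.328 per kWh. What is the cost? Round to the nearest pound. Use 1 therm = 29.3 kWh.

133 therm × (29.3 kWh/therm) = 3,897 kWh
Cost = 3,897 kWh × £0.328/kWh = £1,278.18 ≈ £1278

£1278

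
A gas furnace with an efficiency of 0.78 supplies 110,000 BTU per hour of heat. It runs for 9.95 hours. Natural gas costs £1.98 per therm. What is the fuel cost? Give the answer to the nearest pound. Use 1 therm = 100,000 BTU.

Heat delivered = 110,000 BTU/h × 9.95 h = 1,094,500 BTU
Gas input = 1,094,500 / 0.78 = 1,403,205 BTU
= 1,403,205 / 100,000 = 14.03 therm
Cost = 14.03 × £1.98/therm = £27.78 ≈ £28

£28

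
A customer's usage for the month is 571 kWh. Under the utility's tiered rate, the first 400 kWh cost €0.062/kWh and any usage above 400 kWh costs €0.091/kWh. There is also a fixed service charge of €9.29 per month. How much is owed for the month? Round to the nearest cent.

€49.65

First 400 kWh × €0.062 = €24.80
Remaining 171 kWh × €0.091 = €15.56
Energy charge = €40.36; + service €9.29 = €49.65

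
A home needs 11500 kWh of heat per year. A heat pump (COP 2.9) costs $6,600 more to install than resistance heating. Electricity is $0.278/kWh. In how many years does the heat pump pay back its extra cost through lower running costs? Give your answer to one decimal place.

3.2 years

Resistance: 11500 kWh × $0.278 = $3,197.00/yr
Heat pump: 11500 / 2.9 = 3966 kWh in → × $0.278 = $1,102.41/yr
Annual savings = $2,094.59
Payback = $6,600 / $2,094.59 = 3.15 years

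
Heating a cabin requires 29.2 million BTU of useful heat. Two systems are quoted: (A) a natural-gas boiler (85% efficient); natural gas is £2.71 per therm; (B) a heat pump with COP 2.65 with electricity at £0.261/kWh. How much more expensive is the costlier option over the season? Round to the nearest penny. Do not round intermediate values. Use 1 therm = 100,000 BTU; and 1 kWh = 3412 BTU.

Heat load = 29.2 × 10⁶ BTU = 29,200,000 BTU
Gas: input = 29,200,000 / 0.85 = 34,352,941 BTU = 343.5 therm → 343.5 × £2.71 = £930.96
Heat pump: 29,200,000 BTU / 3412 = 8,558 kWh heat; / 2.65 = 3,229 kWh in → × £0.261 = £842.89
Difference = |£930.96 − £842.89| = £88.08

£88.08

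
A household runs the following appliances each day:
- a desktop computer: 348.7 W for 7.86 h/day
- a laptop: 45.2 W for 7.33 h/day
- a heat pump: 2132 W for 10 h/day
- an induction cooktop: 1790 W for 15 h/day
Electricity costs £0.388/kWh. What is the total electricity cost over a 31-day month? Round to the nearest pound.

£616

desktop computer: 348.7 W × 7.86 h × 31 d = 84,964 Wh = 84.96 kWh
laptop: 45.2 W × 7.33 h × 31 d = 10,271 Wh = 10.27 kWh
heat pump: 2132 W × 10 h × 31 d = 660,920 Wh = 660.9 kWh
induction cooktop: 1790 W × 15 h × 31 d = 832,350 Wh = 832.4 kWh
Total energy = 84.96 + 10.27 + 660.9 + 832.4 = 1,589 kWh
Cost = 1,589 kWh × £0.388 = £616.34 ≈ £616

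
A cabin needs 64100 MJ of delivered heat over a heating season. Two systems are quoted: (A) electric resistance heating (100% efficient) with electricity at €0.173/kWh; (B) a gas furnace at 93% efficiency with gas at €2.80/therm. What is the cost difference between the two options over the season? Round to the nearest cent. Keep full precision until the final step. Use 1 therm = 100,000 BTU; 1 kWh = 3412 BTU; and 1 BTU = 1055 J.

Heat load = 64100 MJ = 64,100,000,000 J / 1055 = 60,758,294 BTU
Gas: input = 60,758,294 / 0.93 = 65,331,499 BTU = 653.3 therm → 653.3 × €2.80 = €1,829.28
Electric: 60,758,294 BTU / 3412 = 17,810 kWh → × €0.173 = €3,080.65
Difference = |€1,829.28 − €3,080.65| = €1,251.37

€1251.37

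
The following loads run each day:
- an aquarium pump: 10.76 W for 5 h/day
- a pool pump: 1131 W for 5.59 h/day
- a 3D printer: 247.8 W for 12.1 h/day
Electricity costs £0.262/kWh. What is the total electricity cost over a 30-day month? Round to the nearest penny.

£73.68

aquarium pump: 10.76 W × 5 h × 30 d = 1,614 Wh = 1.614 kWh
pool pump: 1131 W × 5.59 h × 30 d = 189,669 Wh = 189.7 kWh
3D printer: 247.8 W × 12.1 h × 30 d = 89,951 Wh = 89.95 kWh
Total energy = 1.614 + 189.7 + 89.95 = 281.2 kWh
Cost = 281.2 kWh × £0.262 = £73.68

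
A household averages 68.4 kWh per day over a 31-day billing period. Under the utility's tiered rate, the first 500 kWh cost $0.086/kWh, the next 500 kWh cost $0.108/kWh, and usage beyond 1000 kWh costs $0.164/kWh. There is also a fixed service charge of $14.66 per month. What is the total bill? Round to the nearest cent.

$295.41

Usage = 68.4 kWh/day × 31 days = 2120.4 kWh
First 500 kWh × $0.086 = $43.00
Next 500 kWh × $0.108 = $54.00
Remaining 1120.4 kWh × $0.164 = $183.75
Energy charge = $280.75; + service $14.66 = $295.41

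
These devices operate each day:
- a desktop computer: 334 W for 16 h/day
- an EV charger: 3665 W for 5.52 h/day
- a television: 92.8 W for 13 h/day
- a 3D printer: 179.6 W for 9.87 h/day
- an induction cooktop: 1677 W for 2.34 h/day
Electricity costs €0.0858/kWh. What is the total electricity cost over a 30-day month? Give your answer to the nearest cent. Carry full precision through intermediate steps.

desktop computer: 334 W × 16 h × 30 d = 160,320 Wh = 160.3 kWh
EV charger: 3665 W × 5.52 h × 30 d = 606,924 Wh = 606.9 kWh
television: 92.8 W × 13 h × 30 d = 36,192 Wh = 36.19 kWh
3D printer: 179.6 W × 9.87 h × 30 d = 53,180 Wh = 53.18 kWh
induction cooktop: 1677 W × 2.34 h × 30 d = 117,725 Wh = 117.7 kWh
Total energy = 160.3 + 606.9 + 36.19 + 53.18 + 117.7 = 974.3 kWh
Cost = 974.3 kWh × €0.0858 = €83.60

€83.60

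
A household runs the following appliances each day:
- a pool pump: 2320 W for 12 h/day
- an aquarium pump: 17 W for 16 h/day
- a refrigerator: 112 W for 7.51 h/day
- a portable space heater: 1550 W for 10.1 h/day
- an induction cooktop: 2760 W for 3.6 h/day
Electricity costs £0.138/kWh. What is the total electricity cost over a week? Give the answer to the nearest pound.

£53

pool pump: 2320 W × 12 h × 7 d = 194,880 Wh = 194.9 kWh
aquarium pump: 17 W × 16 h × 7 d = 1,904 Wh = 1.904 kWh
refrigerator: 112 W × 7.51 h × 7 d = 5,888 Wh = 5.888 kWh
portable space heater: 1550 W × 10.1 h × 7 d = 109,585 Wh = 109.6 kWh
induction cooktop: 2760 W × 3.6 h × 7 d = 69,552 Wh = 69.55 kWh
Total energy = 194.9 + 1.904 + 5.888 + 109.6 + 69.55 = 381.8 kWh
Cost = 381.8 kWh × £0.138 = £52.69 ≈ £53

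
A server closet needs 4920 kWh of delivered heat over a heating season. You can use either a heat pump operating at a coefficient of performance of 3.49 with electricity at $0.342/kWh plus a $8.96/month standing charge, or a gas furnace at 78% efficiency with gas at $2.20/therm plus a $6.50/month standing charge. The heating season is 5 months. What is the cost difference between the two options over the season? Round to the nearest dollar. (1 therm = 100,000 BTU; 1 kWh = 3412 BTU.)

Heat load = 4920 kWh × 3412 = 16,787,040 BTU
Gas: input = 16,787,040 / 0.780 = 21,521,846 BTU = 215.2 therm → 215.2 × $2.20 = $473.48; + 5 × $6.50 standing = $505.98
Heat pump: 16,787,040 BTU / 3412 = 4,920 kWh heat; / 3.49 = 1,410 kWh in → × $0.342 = $482.13; + 5 × $8.96 standing = $526.93
Difference = |$505.98 − $526.93| = $20.95 ≈ $21

$21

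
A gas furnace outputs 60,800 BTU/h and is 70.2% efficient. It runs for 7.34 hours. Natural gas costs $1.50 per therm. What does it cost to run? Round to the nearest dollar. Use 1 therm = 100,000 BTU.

Heat delivered = 60,800 BTU/h × 7.34 h = 446,272 BTU
Gas input = 446,272 / 0.702 = 635,715 BTU
= 635,715 / 100,000 = 6.357 therm
Cost = 6.357 × $1.50/therm = $9.54 ≈ $10

$10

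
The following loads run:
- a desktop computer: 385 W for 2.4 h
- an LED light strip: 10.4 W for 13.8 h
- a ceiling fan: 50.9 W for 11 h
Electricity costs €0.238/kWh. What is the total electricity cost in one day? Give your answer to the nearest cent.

desktop computer: 385 W × 2.4 h = 924 Wh = 0.924 kWh
LED light strip: 10.4 W × 13.8 h = 144 Wh = 0.1435 kWh
ceiling fan: 50.9 W × 11 h = 560 Wh = 0.5599 kWh
Total energy = 0.924 + 0.1435 + 0.5599 = 1.627 kWh
Cost = 1.627 kWh × €0.238 = €0.39

€0.39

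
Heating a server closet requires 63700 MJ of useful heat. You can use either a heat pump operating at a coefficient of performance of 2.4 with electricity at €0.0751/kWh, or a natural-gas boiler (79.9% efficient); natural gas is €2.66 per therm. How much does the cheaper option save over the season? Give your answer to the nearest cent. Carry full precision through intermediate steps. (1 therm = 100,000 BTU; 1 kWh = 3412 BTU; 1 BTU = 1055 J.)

Heat load = 63700 MJ = 63,700,000,000 J / 1055 = 60,379,147 BTU
Gas: input = 60,379,147 / 0.799 = 75,568,394 BTU = 755.7 therm → 755.7 × €2.66 = €2,010.12
Heat pump: 60,379,147 BTU / 3412 = 17,700 kWh heat; / 2.4 = 7,373 kWh in → × €0.0751 = €553.74
Difference = |€2,010.12 − €553.74| = €1,456.38

€1456.38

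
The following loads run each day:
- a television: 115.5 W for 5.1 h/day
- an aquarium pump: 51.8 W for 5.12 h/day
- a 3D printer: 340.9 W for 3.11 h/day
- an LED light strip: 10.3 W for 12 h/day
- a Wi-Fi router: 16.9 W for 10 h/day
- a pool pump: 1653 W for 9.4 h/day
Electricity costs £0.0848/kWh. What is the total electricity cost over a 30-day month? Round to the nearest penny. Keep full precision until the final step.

£45.14

television: 115.5 W × 5.1 h × 30 d = 17,672 Wh = 17.67 kWh
aquarium pump: 51.8 W × 5.12 h × 30 d = 7,956 Wh = 7.956 kWh
3D printer: 340.9 W × 3.11 h × 30 d = 31,806 Wh = 31.81 kWh
LED light strip: 10.3 W × 12 h × 30 d = 3,708 Wh = 3.708 kWh
Wi-Fi router: 16.9 W × 10 h × 30 d = 5,070 Wh = 5.07 kWh
pool pump: 1653 W × 9.4 h × 30 d = 466,146 Wh = 466.1 kWh
Total energy = 17.67 + 7.956 + 31.81 + 3.708 + 5.07 + 466.1 = 532.4 kWh
Cost = 532.4 kWh × £0.0848 = £45.14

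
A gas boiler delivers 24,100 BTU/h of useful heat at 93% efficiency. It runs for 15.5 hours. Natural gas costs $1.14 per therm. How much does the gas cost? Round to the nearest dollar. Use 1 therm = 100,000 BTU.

Heat delivered = 24,100 BTU/h × 15.5 h = 373,550 BTU
Gas input = 373,550 / 0.93 = 401,667 BTU
= 401,667 / 100,000 = 4.017 therm
Cost = 4.017 × $1.14/therm = $4.58 ≈ $5

$5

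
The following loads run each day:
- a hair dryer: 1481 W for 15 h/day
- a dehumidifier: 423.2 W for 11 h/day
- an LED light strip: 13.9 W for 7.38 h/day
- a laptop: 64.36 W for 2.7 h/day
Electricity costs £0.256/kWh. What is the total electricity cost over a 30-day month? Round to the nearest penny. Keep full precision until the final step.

£208.49

hair dryer: 1481 W × 15 h × 30 d = 666,450 Wh = 666.5 kWh
dehumidifier: 423.2 W × 11 h × 30 d = 139,656 Wh = 139.7 kWh
LED light strip: 13.9 W × 7.38 h × 30 d = 3,077 Wh = 3.077 kWh
laptop: 64.36 W × 2.7 h × 30 d = 5,213 Wh = 5.213 kWh
Total energy = 666.5 + 139.7 + 3.077 + 5.213 = 814.4 kWh
Cost = 814.4 kWh × £0.256 = £208.49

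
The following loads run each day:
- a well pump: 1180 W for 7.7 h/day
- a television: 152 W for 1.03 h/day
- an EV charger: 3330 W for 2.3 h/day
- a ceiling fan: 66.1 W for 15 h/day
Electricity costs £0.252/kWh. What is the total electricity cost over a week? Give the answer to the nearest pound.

well pump: 1180 W × 7.7 h × 7 d = 63,602 Wh = 63.6 kWh
television: 152 W × 1.03 h × 7 d = 1,096 Wh = 1.096 kWh
EV charger: 3330 W × 2.3 h × 7 d = 53,613 Wh = 53.61 kWh
ceiling fan: 66.1 W × 15 h × 7 d = 6,940 Wh = 6.94 kWh
Total energy = 63.6 + 1.096 + 53.61 + 6.94 = 125.3 kWh
Cost = 125.3 kWh × £0.252 = £31.56 ≈ £32

£32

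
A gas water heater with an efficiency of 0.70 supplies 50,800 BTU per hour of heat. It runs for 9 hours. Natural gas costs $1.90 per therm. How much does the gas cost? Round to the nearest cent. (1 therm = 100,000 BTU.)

$12.41

Heat delivered = 50,800 BTU/h × 9 h = 457,200 BTU
Gas input = 457,200 / 0.70 = 653,143 BTU
= 653,143 / 100,000 = 6.531 therm
Cost = 6.531 × $1.90/therm = $12.41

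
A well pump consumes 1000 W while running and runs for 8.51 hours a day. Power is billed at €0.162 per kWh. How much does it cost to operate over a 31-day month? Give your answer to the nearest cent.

€42.74

Energy = 1000 W × 8.51 h/day × 31 days = 263,810 Wh = 263.8 kWh
Cost = 263.8 kWh × €0.162/kWh = €42.74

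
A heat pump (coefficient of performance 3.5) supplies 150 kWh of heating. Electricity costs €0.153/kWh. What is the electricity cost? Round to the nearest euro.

€7

Electrical input = 150 kWh / 3.5 = 42.86 kWh
Cost = 42.86 × €0.153/kWh = €6.56 ≈ €7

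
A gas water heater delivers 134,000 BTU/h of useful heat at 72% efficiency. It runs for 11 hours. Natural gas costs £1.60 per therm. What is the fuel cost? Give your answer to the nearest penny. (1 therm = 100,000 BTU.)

Heat delivered = 134,000 BTU/h × 11 h = 1,474,000 BTU
Gas input = 1,474,000 / 0.72 = 2,047,222 BTU
= 2,047,222 / 100,000 = 20.47 therm
Cost = 20.47 × £1.60/therm = £32.76

£32.76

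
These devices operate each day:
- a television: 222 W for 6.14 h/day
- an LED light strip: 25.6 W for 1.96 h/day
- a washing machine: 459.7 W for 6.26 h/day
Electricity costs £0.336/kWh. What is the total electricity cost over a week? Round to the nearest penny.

television: 222 W × 6.14 h × 7 d = 9,542 Wh = 9.542 kWh
LED light strip: 25.6 W × 1.96 h × 7 d = 351 Wh = 0.3512 kWh
washing machine: 459.7 W × 6.26 h × 7 d = 20,144 Wh = 20.14 kWh
Total energy = 9.542 + 0.3512 + 20.14 = 30.04 kWh
Cost = 30.04 kWh × £0.336 = £10.09

£10.09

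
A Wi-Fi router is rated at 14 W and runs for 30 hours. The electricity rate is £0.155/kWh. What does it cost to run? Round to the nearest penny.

£0.07

Energy = 14 W × 30 h = 420 Wh = 0.42 kWh
Cost = 0.42 kWh × £0.155/kWh = £0.07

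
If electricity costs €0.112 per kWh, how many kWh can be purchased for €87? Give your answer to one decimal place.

776.8 kWh

€87 / €0.112 per kWh = 776.8 kWh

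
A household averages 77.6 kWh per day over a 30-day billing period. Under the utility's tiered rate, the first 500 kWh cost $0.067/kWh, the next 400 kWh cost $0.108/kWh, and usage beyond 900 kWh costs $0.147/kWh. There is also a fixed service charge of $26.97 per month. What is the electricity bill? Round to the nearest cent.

$313.59

Usage = 77.6 kWh/day × 30 days = 2328 kWh
First 500 kWh × $0.067 = $33.50
Next 400 kWh × $0.108 = $43.20
Remaining 1428 kWh × $0.147 = $209.92
Energy charge = $286.62; + service $26.97 = $313.59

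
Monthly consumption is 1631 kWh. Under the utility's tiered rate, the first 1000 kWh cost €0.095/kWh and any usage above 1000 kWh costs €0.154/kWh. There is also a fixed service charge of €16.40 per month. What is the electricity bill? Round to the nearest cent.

First 1000 kWh × €0.095 = €95.00
Remaining 631 kWh × €0.154 = €97.17
Energy charge = €192.17; + service €16.40 = €208.57

€208.57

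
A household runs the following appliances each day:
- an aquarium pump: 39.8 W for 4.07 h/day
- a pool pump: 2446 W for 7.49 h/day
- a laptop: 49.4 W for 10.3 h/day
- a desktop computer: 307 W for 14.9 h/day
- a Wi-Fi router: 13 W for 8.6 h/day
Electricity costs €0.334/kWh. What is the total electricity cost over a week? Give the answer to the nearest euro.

€55

aquarium pump: 39.8 W × 4.07 h × 7 d = 1,134 Wh = 1.134 kWh
pool pump: 2446 W × 7.49 h × 7 d = 128,244 Wh = 128.2 kWh
laptop: 49.4 W × 10.3 h × 7 d = 3,562 Wh = 3.562 kWh
desktop computer: 307 W × 14.9 h × 7 d = 32,020 Wh = 32.02 kWh
Wi-Fi router: 13 W × 8.6 h × 7 d = 783 Wh = 0.7826 kWh
Total energy = 1.134 + 128.2 + 3.562 + 32.02 + 0.7826 = 165.7 kWh
Cost = 165.7 kWh × €0.334 = €55.36 ≈ €55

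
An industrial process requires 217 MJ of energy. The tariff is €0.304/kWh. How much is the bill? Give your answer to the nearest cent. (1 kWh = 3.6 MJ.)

217 MJ × (0.27778 kWh/MJ) = 60.28 kWh
Cost = 60.28 kWh × €0.304/kWh = €18.32

€18.32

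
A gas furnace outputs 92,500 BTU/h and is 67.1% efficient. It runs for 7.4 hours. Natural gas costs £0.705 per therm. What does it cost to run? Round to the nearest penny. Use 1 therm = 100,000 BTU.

£7.19

Heat delivered = 92,500 BTU/h × 7.4 h = 684,500 BTU
Gas input = 684,500 / 0.671 = 1,020,119 BTU
= 1,020,119 / 100,000 = 10.2 therm
Cost = 10.2 × £0.705/therm = £7.19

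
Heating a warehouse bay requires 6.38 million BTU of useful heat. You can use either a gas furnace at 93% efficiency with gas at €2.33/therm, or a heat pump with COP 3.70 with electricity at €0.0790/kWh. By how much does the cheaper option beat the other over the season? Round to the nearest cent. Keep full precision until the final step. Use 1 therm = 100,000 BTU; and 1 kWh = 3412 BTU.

Heat load = 6.38 × 10⁶ BTU = 6,380,000 BTU
Gas: input = 6,380,000 / 0.93 = 6,860,215 BTU = 68.6 therm → 68.6 × €2.33 = €159.84
Heat pump: 6,380,000 BTU / 3412 = 1,870 kWh heat; / 3.70 = 505.4 kWh in → × €0.0790 = €39.92
Difference = |€159.84 − €39.92| = €119.92

€119.92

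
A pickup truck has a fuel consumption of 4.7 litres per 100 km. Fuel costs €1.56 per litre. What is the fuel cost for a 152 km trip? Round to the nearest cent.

€11.14

Fuel = 4.7 L/100 km × 152 km / 100 = 7.144 L
Cost = 7.144 L × €1.56/L = €11.14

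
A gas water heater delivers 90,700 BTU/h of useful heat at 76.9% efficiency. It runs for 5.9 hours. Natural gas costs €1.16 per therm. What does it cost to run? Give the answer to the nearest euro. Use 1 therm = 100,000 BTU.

€8

Heat delivered = 90,700 BTU/h × 5.9 h = 535,130 BTU
Gas input = 535,130 / 0.769 = 695,878 BTU
= 695,878 / 100,000 = 6.959 therm
Cost = 6.959 × €1.16/therm = €8.07 ≈ €8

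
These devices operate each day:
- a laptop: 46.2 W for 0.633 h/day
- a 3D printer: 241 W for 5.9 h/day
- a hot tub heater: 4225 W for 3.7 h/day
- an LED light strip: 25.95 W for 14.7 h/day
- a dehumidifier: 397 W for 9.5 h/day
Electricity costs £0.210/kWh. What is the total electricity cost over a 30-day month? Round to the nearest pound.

£134

laptop: 46.2 W × 0.633 h × 30 d = 877 Wh = 0.8773 kWh
3D printer: 241 W × 5.9 h × 30 d = 42,657 Wh = 42.66 kWh
hot tub heater: 4225 W × 3.7 h × 30 d = 468,975 Wh = 469 kWh
LED light strip: 25.95 W × 14.7 h × 30 d = 11,444 Wh = 11.44 kWh
dehumidifier: 397 W × 9.5 h × 30 d = 113,145 Wh = 113.1 kWh
Total energy = 0.8773 + 42.66 + 469 + 11.44 + 113.1 = 637.1 kWh
Cost = 637.1 kWh × £0.210 = £133.79 ≈ £134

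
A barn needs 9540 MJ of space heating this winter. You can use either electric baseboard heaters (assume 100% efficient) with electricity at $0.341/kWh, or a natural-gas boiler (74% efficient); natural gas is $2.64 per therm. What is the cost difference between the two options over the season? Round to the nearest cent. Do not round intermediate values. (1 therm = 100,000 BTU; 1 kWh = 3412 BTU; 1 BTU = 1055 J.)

Heat load = 9540 MJ = 9,540,000,000 J / 1055 = 9,042,654 BTU
Gas: input = 9,042,654 / 0.74 = 12,219,803 BTU = 122.2 therm → 122.2 × $2.64 = $322.60
Electric: 9,042,654 BTU / 3412 = 2,650 kWh → × $0.341 = $903.74
Difference = |$322.60 − $903.74| = $581.13

$581.13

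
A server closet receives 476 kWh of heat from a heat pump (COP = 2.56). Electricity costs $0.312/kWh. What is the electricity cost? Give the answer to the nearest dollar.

Electrical input = 476 kWh / 2.56 = 185.9 kWh
Cost = 185.9 × $0.312/kWh = $58.01 ≈ $58

$58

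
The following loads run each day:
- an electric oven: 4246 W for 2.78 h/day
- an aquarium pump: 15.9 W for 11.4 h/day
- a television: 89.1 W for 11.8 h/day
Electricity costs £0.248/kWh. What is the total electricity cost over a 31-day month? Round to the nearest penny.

£100.22

electric oven: 4246 W × 2.78 h × 31 d = 365,920 Wh = 365.9 kWh
aquarium pump: 15.9 W × 11.4 h × 31 d = 5,619 Wh = 5.619 kWh
television: 89.1 W × 11.8 h × 31 d = 32,593 Wh = 32.59 kWh
Total energy = 365.9 + 5.619 + 32.59 = 404.1 kWh
Cost = 404.1 kWh × £0.248 = £100.22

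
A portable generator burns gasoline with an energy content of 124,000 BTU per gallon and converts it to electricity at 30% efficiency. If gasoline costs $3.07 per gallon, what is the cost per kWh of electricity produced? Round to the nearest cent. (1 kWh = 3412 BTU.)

$0.28

Electrical output per gallon = 124,000 BTU × 0.30 / 3412 BTU/kWh = 10.9 kWh
Cost per kWh = $3.07 / 10.9 kWh = $0.282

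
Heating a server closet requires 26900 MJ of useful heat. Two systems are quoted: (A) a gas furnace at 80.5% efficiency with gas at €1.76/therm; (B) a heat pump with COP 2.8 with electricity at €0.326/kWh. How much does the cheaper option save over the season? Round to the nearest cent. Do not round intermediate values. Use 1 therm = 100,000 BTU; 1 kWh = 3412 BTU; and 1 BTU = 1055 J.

Heat load = 26900 MJ = 26,900,000,000 J / 1055 = 25,497,630 BTU
Gas: input = 25,497,630 / 0.805 = 31,674,075 BTU = 316.7 therm → 316.7 × €1.76 = €557.46
Heat pump: 25,497,630 BTU / 3412 = 7,473 kWh heat; / 2.8 = 2,669 kWh in → × €0.326 = €870.06
Difference = |€557.46 − €870.06| = €312.60

€312.60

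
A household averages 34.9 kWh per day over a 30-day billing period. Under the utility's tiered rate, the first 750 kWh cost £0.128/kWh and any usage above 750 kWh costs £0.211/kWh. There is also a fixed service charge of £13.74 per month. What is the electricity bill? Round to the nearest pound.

£172

Usage = 34.9 kWh/day × 30 days = 1047 kWh
First 750 kWh × £0.128 = £96.00
Remaining 297 kWh × £0.211 = £62.67
Energy charge = £158.67; + service £13.74 = £172.41 ≈ £172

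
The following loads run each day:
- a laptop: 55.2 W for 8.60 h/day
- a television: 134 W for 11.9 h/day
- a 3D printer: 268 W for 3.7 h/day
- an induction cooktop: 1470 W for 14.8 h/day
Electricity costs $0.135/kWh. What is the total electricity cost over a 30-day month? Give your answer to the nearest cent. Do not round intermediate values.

laptop: 55.2 W × 8.60 h × 30 d = 14,242 Wh = 14.24 kWh
television: 134 W × 11.9 h × 30 d = 47,838 Wh = 47.84 kWh
3D printer: 268 W × 3.7 h × 30 d = 29,748 Wh = 29.75 kWh
induction cooktop: 1470 W × 14.8 h × 30 d = 652,680 Wh = 652.7 kWh
Total energy = 14.24 + 47.84 + 29.75 + 652.7 = 744.5 kWh
Cost = 744.5 kWh × $0.135 = $100.51

$100.51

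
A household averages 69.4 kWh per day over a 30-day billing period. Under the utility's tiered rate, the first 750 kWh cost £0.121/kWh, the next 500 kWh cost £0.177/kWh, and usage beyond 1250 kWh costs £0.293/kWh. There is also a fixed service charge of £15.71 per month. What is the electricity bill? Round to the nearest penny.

Usage = 69.4 kWh/day × 30 days = 2082 kWh
First 750 kWh × £0.121 = £90.75
Next 500 kWh × £0.177 = £88.50
Remaining 832 kWh × £0.293 = £243.78
Energy charge = £423.03; + service £15.71 = £438.74

£438.74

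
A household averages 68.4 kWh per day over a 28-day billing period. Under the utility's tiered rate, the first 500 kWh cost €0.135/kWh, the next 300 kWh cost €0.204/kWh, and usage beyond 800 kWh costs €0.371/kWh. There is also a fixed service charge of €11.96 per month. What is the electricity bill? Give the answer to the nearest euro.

Usage = 68.4 kWh/day × 28 days = 1915.2 kWh
First 500 kWh × €0.135 = €67.50
Next 300 kWh × €0.204 = €61.20
Remaining 1115.2 kWh × €0.371 = €413.74
Energy charge = €542.44; + service €11.96 = €554.40 ≈ €554

€554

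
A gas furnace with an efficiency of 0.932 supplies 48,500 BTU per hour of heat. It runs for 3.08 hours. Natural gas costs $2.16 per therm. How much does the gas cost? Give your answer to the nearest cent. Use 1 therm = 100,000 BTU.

Heat delivered = 48,500 BTU/h × 3.08 h = 149,380 BTU
Gas input = 149,380 / 0.932 = 160,279 BTU
= 160,279 / 100,000 = 1.603 therm
Cost = 1.603 × $2.16/therm = $3.46

$3.46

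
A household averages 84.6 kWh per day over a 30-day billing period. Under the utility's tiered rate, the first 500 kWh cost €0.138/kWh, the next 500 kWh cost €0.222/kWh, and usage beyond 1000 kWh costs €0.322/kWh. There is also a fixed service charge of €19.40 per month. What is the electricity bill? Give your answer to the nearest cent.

Usage = 84.6 kWh/day × 30 days = 2538 kWh
First 500 kWh × €0.138 = €69.00
Next 500 kWh × €0.222 = €111.00
Remaining 1538 kWh × €0.322 = €495.24
Energy charge = €675.24; + service €19.40 = €694.64

€694.64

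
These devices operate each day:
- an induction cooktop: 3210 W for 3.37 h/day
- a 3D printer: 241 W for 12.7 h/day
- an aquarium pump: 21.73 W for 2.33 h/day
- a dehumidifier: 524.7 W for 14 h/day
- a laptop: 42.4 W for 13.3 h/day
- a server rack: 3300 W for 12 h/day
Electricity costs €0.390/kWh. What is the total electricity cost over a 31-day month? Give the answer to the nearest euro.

€743

induction cooktop: 3210 W × 3.37 h × 31 d = 335,349 Wh = 335.3 kWh
3D printer: 241 W × 12.7 h × 31 d = 94,882 Wh = 94.88 kWh
aquarium pump: 21.73 W × 2.33 h × 31 d = 1,570 Wh = 1.57 kWh
dehumidifier: 524.7 W × 14 h × 31 d = 227,720 Wh = 227.7 kWh
laptop: 42.4 W × 13.3 h × 31 d = 17,482 Wh = 17.48 kWh
server rack: 3300 W × 12 h × 31 d = 1,227,600 Wh = 1,228 kWh
Total energy = 335.3 + 94.88 + 1.57 + 227.7 + 17.48 + 1,228 = 1,905 kWh
Cost = 1,905 kWh × €0.390 = €742.79 ≈ €743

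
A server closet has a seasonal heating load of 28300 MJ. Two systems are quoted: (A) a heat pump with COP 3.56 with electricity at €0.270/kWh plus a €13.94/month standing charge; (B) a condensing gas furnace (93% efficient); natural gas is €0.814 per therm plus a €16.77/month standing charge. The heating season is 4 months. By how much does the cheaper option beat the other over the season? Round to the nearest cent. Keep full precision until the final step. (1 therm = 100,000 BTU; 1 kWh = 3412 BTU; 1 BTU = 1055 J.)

Heat load = 28300 MJ = 28,300,000,000 J / 1055 = 26,824,645 BTU
Gas: input = 26,824,645 / 0.93 = 28,843,704 BTU = 288.4 therm → 288.4 × €0.814 = €234.79; + 4 × €16.77 standing = €301.87
Heat pump: 26,824,645 BTU / 3412 = 7,862 kWh heat; / 3.56 = 2,208 kWh in → × €0.270 = €596.26; + 4 × €13.94 standing = €652.02
Difference = |€301.87 − €652.02| = €350.16

€350.16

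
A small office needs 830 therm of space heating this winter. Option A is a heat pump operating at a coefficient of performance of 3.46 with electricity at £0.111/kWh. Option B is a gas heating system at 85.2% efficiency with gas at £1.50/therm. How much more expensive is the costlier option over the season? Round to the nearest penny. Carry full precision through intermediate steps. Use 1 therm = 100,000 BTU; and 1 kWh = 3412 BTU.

Heat load = 830 therm × 100,000 = 83,000,000 BTU
Gas: input = 83,000,000 / 0.852 = 97,417,840 BTU = 974.2 therm → 974.2 × £1.50 = £1,461.27
Heat pump: 83,000,000 BTU / 3412 = 24,330 kWh heat; / 3.46 = 7,031 kWh in → × £0.111 = £780.40
Difference = |£1,461.27 − £780.40| = £680.87

£680.87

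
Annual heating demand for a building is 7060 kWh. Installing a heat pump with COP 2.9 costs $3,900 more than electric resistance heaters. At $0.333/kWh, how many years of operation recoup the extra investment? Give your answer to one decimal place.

2.5 years

Resistance: 7060 kWh × $0.333 = $2,350.98/yr
Heat pump: 7060 / 2.9 = 2434 kWh in → × $0.333 = $810.68/yr
Annual savings = $1,540.30
Payback = $3,900 / $1,540.30 = 2.53 years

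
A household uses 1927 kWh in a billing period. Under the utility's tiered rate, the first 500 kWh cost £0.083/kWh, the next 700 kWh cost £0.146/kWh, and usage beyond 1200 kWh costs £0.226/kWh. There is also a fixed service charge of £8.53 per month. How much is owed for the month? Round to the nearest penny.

First 500 kWh × £0.083 = £41.50
Next 700 kWh × £0.146 = £102.20
Remaining 727 kWh × £0.226 = £164.30
Energy charge = £308.00; + service £8.53 = £316.53

£316.53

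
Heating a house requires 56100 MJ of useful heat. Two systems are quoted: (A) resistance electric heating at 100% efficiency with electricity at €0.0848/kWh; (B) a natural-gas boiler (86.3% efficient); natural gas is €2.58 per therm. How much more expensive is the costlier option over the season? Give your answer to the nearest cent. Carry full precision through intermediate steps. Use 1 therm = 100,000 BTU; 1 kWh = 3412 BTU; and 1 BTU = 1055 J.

Heat load = 56100 MJ = 56,100,000,000 J / 1055 = 53,175,355 BTU
Gas: input = 53,175,355 / 0.863 = 61,616,866 BTU = 616.2 therm → 616.2 × €2.58 = €1,589.72
Electric: 53,175,355 BTU / 3412 = 15,580 kWh → × €0.0848 = €1,321.59
Difference = |€1,589.72 − €1,321.59| = €268.12

€268.12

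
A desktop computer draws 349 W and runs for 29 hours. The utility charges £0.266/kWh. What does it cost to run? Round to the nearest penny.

Energy = 349 W × 29 h = 10,121 Wh = 10.12 kWh
Cost = 10.12 kWh × £0.266/kWh = £2.69

£2.69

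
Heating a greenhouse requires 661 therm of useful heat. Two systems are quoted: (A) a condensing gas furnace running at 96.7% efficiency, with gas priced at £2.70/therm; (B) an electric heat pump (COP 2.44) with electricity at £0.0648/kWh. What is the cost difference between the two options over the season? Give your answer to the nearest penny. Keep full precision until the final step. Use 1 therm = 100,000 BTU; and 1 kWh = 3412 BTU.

Heat load = 661 therm × 100,000 = 66,100,000 BTU
Gas: input = 66,100,000 / 0.967 = 68,355,739 BTU = 683.6 therm → 683.6 × £2.70 = £1,845.60
Heat pump: 66,100,000 BTU / 3412 = 19,370 kWh heat; / 2.44 = 7,940 kWh in → × £0.0648 = £514.49
Difference = |£1,845.60 − £514.49| = £1,331.11

£1331.11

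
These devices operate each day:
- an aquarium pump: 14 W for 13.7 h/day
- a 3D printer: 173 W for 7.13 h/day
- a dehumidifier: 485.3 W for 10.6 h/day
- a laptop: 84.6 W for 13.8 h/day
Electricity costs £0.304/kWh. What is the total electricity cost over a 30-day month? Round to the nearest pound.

aquarium pump: 14 W × 13.7 h × 30 d = 5,754 Wh = 5.754 kWh
3D printer: 173 W × 7.13 h × 30 d = 37,005 Wh = 37 kWh
dehumidifier: 485.3 W × 10.6 h × 30 d = 154,325 Wh = 154.3 kWh
laptop: 84.6 W × 13.8 h × 30 d = 35,024 Wh = 35.02 kWh
Total energy = 5.754 + 37 + 154.3 + 35.02 = 232.1 kWh
Cost = 232.1 kWh × £0.304 = £70.56 ≈ £71

£71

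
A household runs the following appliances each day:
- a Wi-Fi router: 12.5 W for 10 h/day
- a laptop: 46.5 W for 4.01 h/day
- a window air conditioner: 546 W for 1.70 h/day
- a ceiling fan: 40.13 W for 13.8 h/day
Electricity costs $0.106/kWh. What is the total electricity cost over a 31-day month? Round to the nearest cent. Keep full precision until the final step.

Wi-Fi router: 12.5 W × 10 h × 31 d = 3,875 Wh = 3.875 kWh
laptop: 46.5 W × 4.01 h × 31 d = 5,780 Wh = 5.78 kWh
window air conditioner: 546 W × 1.70 h × 31 d = 28,774 Wh = 28.77 kWh
ceiling fan: 40.13 W × 13.8 h × 31 d = 17,168 Wh = 17.17 kWh
Total energy = 3.875 + 5.78 + 28.77 + 17.17 = 55.6 kWh
Cost = 55.6 kWh × $0.106 = $5.89

$5.89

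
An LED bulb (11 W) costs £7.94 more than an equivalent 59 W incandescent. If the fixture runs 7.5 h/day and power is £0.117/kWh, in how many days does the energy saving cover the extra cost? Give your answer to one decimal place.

Power saved = 59 − 11 = 48 W
Daily energy saved = 48 W × 7.5 h = 360 Wh = 0.36 kWh
Daily savings = 0.36 × £0.117 = £0.0421
Payback = £7.94 / £0.0421 per day = 188.5 days

188.5 days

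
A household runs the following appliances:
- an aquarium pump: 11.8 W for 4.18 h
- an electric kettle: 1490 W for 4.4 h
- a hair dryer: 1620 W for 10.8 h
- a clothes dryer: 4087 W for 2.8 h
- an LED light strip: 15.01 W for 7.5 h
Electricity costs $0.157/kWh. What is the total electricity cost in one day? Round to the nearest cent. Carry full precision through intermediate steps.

$5.60

aquarium pump: 11.8 W × 4.18 h = 49 Wh = 0.04932 kWh
electric kettle: 1490 W × 4.4 h = 6,556 Wh = 6.556 kWh
hair dryer: 1620 W × 10.8 h = 17,496 Wh = 17.5 kWh
clothes dryer: 4087 W × 2.8 h = 11,444 Wh = 11.44 kWh
LED light strip: 15.01 W × 7.5 h = 113 Wh = 0.1126 kWh
Total energy = 0.04932 + 6.556 + 17.5 + 11.44 + 0.1126 = 35.66 kWh
Cost = 35.66 kWh × $0.157 = $5.60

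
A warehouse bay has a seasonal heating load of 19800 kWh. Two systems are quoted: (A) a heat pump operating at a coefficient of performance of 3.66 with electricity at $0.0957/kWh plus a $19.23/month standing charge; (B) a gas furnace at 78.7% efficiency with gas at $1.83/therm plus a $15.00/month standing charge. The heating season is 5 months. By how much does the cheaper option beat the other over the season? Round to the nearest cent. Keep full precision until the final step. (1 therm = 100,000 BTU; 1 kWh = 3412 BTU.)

Heat load = 19800 kWh × 3412 = 67,557,600 BTU
Gas: input = 67,557,600 / 0.787 = 85,841,931 BTU = 858.4 therm → 858.4 × $1.83 = $1,570.91; + 5 × $15.00 standing = $1,645.91
Heat pump: 67,557,600 BTU / 3412 = 19,800 kWh heat; / 3.66 = 5,410 kWh in → × $0.0957 = $517.72; + 5 × $19.23 standing = $613.87
Difference = |$1,645.91 − $613.87| = $1,032.04

$1032.04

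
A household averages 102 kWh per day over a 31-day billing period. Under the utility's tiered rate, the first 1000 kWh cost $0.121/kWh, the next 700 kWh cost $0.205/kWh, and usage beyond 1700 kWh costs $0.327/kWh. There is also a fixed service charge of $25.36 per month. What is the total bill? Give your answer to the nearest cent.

$767.93

Usage = 102 kWh/day × 31 days = 3162 kWh
First 1000 kWh × $0.121 = $121.00
Next 700 kWh × $0.205 = $143.50
Remaining 1462 kWh × $0.327 = $478.07
Energy charge = $742.57; + service $25.36 = $767.93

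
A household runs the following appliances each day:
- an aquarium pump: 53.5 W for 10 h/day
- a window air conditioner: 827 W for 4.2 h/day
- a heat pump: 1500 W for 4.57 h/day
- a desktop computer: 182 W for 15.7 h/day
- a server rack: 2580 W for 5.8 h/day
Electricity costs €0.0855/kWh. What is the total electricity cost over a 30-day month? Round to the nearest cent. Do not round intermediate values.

aquarium pump: 53.5 W × 10 h × 30 d = 16,050 Wh = 16.05 kWh
window air conditioner: 827 W × 4.2 h × 30 d = 104,202 Wh = 104.2 kWh
heat pump: 1500 W × 4.57 h × 30 d = 205,650 Wh = 205.7 kWh
desktop computer: 182 W × 15.7 h × 30 d = 85,722 Wh = 85.72 kWh
server rack: 2580 W × 5.8 h × 30 d = 448,920 Wh = 448.9 kWh
Total energy = 16.05 + 104.2 + 205.7 + 85.72 + 448.9 = 860.5 kWh
Cost = 860.5 kWh × €0.0855 = €73.58

€73.58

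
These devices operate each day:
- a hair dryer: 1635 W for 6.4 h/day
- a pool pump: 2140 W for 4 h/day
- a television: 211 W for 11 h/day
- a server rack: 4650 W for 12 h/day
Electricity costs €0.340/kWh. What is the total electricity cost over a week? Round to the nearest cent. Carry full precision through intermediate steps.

hair dryer: 1635 W × 6.4 h × 7 d = 73,248 Wh = 73.25 kWh
pool pump: 2140 W × 4 h × 7 d = 59,920 Wh = 59.92 kWh
television: 211 W × 11 h × 7 d = 16,247 Wh = 16.25 kWh
server rack: 4650 W × 12 h × 7 d = 390,600 Wh = 390.6 kWh
Total energy = 73.25 + 59.92 + 16.25 + 390.6 = 540 kWh
Cost = 540 kWh × €0.340 = €183.61

€183.61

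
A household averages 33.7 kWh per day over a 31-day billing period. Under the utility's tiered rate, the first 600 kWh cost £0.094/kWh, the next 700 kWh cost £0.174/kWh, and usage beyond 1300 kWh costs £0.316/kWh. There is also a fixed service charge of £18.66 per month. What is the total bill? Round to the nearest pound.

£152

Usage = 33.7 kWh/day × 31 days = 1044.7 kWh
First 600 kWh × £0.094 = £56.40
Next 444.7 kWh × £0.174 = £77.38
Remaining tier: 0 kWh (not reached)
Energy charge = £133.78; + service £18.66 = £152.44 ≈ £152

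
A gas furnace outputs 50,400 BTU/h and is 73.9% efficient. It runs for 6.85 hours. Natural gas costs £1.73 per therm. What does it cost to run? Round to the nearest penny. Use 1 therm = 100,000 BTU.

Heat delivered = 50,400 BTU/h × 6.85 h = 345,240 BTU
Gas input = 345,240 / 0.739 = 467,172 BTU
= 467,172 / 100,000 = 4.672 therm
Cost = 4.672 × £1.73/therm = £8.08

£8.08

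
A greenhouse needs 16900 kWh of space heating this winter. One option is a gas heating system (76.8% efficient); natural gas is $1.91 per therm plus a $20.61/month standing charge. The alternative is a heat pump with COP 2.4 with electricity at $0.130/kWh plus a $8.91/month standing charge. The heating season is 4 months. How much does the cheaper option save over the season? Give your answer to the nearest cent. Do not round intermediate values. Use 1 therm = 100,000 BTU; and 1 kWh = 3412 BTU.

Heat load = 16900 kWh × 3412 = 57,662,800 BTU
Gas: input = 57,662,800 / 0.768 = 75,081,771 BTU = 750.8 therm → 750.8 × $1.91 = $1,434.06; + 4 × $20.61 standing = $1,516.50
Heat pump: 57,662,800 BTU / 3412 = 16,900 kWh heat; / 2.4 = 7,042 kWh in → × $0.130 = $915.42; + 4 × $8.91 standing = $951.06
Difference = |$1,516.50 − $951.06| = $565.45

$565.45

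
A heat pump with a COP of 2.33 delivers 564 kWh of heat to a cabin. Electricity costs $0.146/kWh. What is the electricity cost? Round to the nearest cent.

$35.34

Electrical input = 564 kWh / 2.33 = 242.1 kWh
Cost = 242.1 × $0.146/kWh = $35.34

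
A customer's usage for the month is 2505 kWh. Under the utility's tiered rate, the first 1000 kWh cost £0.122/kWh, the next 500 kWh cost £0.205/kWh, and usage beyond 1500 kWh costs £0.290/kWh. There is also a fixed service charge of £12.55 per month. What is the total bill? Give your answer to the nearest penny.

First 1000 kWh × £0.122 = £122.00
Next 500 kWh × £0.205 = £102.50
Remaining 1005 kWh × £0.290 = £291.45
Energy charge = £515.95; + service £12.55 = £528.50

£528.50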